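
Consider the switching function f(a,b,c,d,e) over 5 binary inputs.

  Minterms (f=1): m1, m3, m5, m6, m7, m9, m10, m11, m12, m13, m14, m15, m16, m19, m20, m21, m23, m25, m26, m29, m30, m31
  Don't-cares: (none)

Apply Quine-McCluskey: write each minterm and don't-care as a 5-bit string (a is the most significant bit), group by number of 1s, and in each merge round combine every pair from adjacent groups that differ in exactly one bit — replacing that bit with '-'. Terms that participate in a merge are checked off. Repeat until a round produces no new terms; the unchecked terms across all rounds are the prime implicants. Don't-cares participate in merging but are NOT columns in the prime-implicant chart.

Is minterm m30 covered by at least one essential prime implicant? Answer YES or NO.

[col 0] 00001*, 00011*, 00101*, 00110*, 00111*, 01001*, 01010*, 01011*, 01100*, 01101*, 01110*, 01111*, 10000*, 10011*, 10100*, 10101*, 10111*, 11001*, 11010*, 11101*, 11110*, 11111*
[col 1] -0011*, -0101*, -0111*, -1001*, -1010*, -1101*, -1110*, -1111*, 0-001*, 0-011*, 0-101*, 0-110*, 0-111*, 00-01*, 00-11*, 000-1*, 001-1*, 0011-*, 01-01*, 01-10*, 01-11*, 010-1*, 0101-*, 011-0*, 011-1*, 0110-*, 0111-*, 1-101*, 1-111*, 10-00, 10-11*, 101-1*, 1010-, 11-01*, 11-10*, 111-1*, 1111-*
[col 2] --101*, --111*, -0-11, -01-1*, -1-01, -1-10, -11-1*, -111-, 0--01*, 0--11*, 0-0-1*, 0-1-1*, 0-11-, 00--1*, 01--1*, 01-1-, 011--, 1-1-1*
[col 3] --1-1, 0---1
Prime implicants: --1-1, -0-11, -1-01, -1-10, -111-, 0---1, 0-11-, 01-1-, 011--, 10-00, 1010-
PI chart (minterm → PIs covering it):
  1 | 0---1  (sole → essential)
  3 | -0-11,0---1
  5 | --1-1,0---1
  6 | 0-11-  (sole → essential)
  7 | --1-1,-0-11,0---1,0-11-
  9 | -1-01,0---1
  10 | -1-10,01-1-
  11 | 0---1,01-1-
  12 | 011--  (sole → essential)
  13 | --1-1,-1-01,0---1,011--
  14 | -1-10,-111-,0-11-,01-1-,011--
  15 | --1-1,-111-,0---1,0-11-,01-1-,011--
  16 | 10-00  (sole → essential)
  19 | -0-11  (sole → essential)
  20 | 10-00,1010-
  21 | --1-1,1010-
  23 | --1-1,-0-11
  25 | -1-01  (sole → essential)
  26 | -1-10  (sole → essential)
  29 | --1-1,-1-01
  30 | -1-10,-111-
  31 | --1-1,-111-
Essential prime implicants: -0-11, -1-01, -1-10, 0---1, 0-11-, 011--, 10-00

YES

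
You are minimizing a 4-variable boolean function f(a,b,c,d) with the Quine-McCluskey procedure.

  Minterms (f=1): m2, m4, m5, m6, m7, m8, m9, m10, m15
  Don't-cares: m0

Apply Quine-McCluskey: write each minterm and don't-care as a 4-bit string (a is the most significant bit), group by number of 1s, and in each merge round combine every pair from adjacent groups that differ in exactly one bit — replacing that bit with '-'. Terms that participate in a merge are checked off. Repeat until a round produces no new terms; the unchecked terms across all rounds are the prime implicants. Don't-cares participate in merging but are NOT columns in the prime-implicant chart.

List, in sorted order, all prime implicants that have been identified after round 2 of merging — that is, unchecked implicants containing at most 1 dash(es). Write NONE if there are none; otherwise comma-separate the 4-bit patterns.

[col 0] 0000*, 0010*, 0100*, 0101*, 0110*, 0111*, 1000*, 1001*, 1010*, 1111*
[col 1] -000*, -010*, -111, 0-00*, 0-10*, 00-0*, 01-0*, 01-1*, 010-*, 011-*, 10-0*, 100-
[col 2] -0-0, 0--0, 01--
Prime implicants: -0-0, -111, 0--0, 01--, 100-

-111, 100-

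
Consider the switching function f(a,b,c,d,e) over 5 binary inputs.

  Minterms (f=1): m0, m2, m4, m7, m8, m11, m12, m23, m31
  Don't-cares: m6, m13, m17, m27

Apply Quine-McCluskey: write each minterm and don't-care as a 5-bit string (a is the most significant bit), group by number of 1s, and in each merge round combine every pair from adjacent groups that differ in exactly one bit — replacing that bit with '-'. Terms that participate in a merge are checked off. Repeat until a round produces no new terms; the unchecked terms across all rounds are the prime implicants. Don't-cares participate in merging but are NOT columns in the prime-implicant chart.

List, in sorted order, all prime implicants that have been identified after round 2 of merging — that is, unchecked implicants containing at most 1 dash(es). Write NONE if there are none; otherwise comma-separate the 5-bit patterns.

-0111, -1011, 0011-, 0110-, 1-111, 10001, 11-11

size-2^0 implicants → 00000(✓)  00010(✓)  00100(✓)  00110(✓)  00111(✓)  01000(✓)  01011(✓)  01100(✓)  01101(✓)  10001  10111(✓)  11011(✓)  11111(✓)
size-2^1 implicants → -0111  -1011  0-000(✓)  0-100(✓)  00-00(✓)  00-10(✓)  000-0(✓)  001-0(✓)  0011-  01-00(✓)  0110-  1-111  11-11
size-2^2 implicants → 0--00  00--0
Unchecked terms (primes): -0111, -1011, 0--00, 00--0, 0011-, 0110-, 1-111, 10001, 11-11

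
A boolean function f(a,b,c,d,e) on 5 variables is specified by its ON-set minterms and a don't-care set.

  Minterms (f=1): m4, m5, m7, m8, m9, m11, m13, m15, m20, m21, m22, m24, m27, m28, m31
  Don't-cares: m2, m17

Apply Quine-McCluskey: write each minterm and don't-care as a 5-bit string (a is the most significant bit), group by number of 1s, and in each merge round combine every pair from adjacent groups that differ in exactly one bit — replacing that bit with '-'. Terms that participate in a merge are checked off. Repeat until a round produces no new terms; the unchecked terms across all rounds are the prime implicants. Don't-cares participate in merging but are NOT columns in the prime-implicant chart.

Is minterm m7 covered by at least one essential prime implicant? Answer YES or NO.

Round 0: 00010 00100✓ 00101✓ 00111✓ 01000✓ 01001✓ 01011✓ 01101✓ 01111✓ 10001✓ 10100✓ 10101✓ 10110✓ 11000✓ 11011✓ 11100✓ 11111✓
Round 1: -0100✓ -0101✓ -1000 -1011✓ -1111✓ 0-101✓ 0-111✓ 001-1✓ 0010-✓ 01-01✓ 01-11✓ 010-1✓ 0100- 011-1✓ 1-100 10-01 101-0 1010-✓ 11-00 11-11✓
Round 2: -010- -1-11 0-1-1 01--1
PIs = {-010-, -1-11, -1000, 0-1-1, 00010, 01--1, 0100-, 1-100, 10-01, 101-0, 11-00}
Coverage chart:
  m4: -010- ←essential
  m5: -010-,0-1-1
  m7: 0-1-1 ←essential
  m8: -1000,0100-
  m9: 01--1,0100-
  m11: -1-11,01--1
  m13: 0-1-1,01--1
  m15: -1-11,0-1-1,01--1
  m20: -010-,1-100,101-0
  m21: -010-,10-01
  m22: 101-0 ←essential
  m24: -1000,11-00
  m27: -1-11 ←essential
  m28: 1-100,11-00
  m31: -1-11 ←essential
Essential: -010-, -1-11, 0-1-1, 101-0

YES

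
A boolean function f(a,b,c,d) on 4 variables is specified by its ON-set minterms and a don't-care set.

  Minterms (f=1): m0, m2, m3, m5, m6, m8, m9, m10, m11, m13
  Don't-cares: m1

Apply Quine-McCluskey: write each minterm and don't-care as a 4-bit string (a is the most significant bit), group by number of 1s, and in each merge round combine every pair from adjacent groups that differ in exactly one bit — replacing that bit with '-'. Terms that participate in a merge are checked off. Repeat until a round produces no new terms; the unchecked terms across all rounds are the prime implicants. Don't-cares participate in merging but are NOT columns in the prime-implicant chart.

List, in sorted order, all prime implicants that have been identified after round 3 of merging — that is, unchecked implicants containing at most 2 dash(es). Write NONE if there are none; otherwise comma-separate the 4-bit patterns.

--01, 0-10

Round 0: 0000✓ 0001✓ 0010✓ 0011✓ 0101✓ 0110✓ 1000✓ 1001✓ 1010✓ 1011✓ 1101✓
Round 1: -000✓ -001✓ -010✓ -011✓ -101✓ 0-01✓ 0-10 00-0✓ 00-1✓ 000-✓ 001-✓ 1-01✓ 10-0✓ 10-1✓ 100-✓ 101-✓
Round 2: --01 -0-0✓ -0-1✓ -00-✓ -01-✓ 00--✓ 10--✓
Round 3: -0--
PIs = {--01, -0--, 0-10}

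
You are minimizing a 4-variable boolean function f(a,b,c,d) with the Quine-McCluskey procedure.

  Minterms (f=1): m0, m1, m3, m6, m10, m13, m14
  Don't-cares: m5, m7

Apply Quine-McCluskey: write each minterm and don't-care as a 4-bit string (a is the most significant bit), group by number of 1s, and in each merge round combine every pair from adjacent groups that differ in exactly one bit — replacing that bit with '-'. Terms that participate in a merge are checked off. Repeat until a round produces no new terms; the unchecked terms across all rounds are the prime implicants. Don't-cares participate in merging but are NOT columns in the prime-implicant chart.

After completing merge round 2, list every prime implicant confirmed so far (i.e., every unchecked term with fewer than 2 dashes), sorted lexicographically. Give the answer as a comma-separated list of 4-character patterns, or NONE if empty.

size-2^0 implicants → 0000(✓)  0001(✓)  0011(✓)  0101(✓)  0110(✓)  0111(✓)  1010(✓)  1101(✓)  1110(✓)
size-2^1 implicants → -101  -110  0-01(✓)  0-11(✓)  00-1(✓)  000-  01-1(✓)  011-  1-10
size-2^2 implicants → 0--1
Unchecked terms (primes): -101, -110, 0--1, 000-, 011-, 1-10

-101, -110, 000-, 011-, 1-10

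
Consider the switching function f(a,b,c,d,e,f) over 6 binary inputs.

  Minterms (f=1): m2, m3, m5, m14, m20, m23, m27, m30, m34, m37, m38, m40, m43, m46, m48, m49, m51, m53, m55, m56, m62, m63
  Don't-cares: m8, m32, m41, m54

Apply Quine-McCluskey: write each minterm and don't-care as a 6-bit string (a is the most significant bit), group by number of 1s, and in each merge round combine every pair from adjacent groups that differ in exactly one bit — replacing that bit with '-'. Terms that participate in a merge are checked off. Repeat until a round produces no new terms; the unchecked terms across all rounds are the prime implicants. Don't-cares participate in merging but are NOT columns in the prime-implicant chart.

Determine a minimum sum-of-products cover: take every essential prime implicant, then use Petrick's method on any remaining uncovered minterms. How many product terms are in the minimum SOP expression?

size-2^0 implicants → 000010(✓)  000011(✓)  000101(✓)  001000(✓)  001110(✓)  010100  010111(✓)  011011  011110(✓)  100000(✓)  100010(✓)  100101(✓)  100110(✓)  101000(✓)  101001(✓)  101011(✓)  101110(✓)  110000(✓)  110001(✓)  110011(✓)  110101(✓)  110110(✓)  110111(✓)  111000(✓)  111110(✓)  111111(✓)
size-2^1 implicants → -00010  -00101  -01000  -01110(✓)  -10111  -11110(✓)  0-1110(✓)  00001-  1-0000(✓)  1-0101  1-0110(✓)  1-1000(✓)  1-1110(✓)  10-000(✓)  10-110(✓)  100-10  1000-0  1010-1  10100-  11-000(✓)  11-110(✓)  11-111(✓)  110-01(✓)  110-11(✓)  1100-1(✓)  11000-  1101-1(✓)  11011-(✓)  11111-(✓)
size-2^2 implicants → --1110  1--000  1--110  11-11-  110--1
Unchecked terms (primes): --1110, -00010, -00101, -01000, -10111, 00001-, 010100, 011011, 1--000, 1--110, 1-0101, 100-10, 1000-0, 1010-1, 10100-, 11-11-, 110--1, 11000-
Minterm coverage:
  m2 ⊆ -00010,00001-
  m3 ⊆ 00001- [E]
  m5 ⊆ -00101 [E]
  m14 ⊆ --1110 [E]
  m20 ⊆ 010100 [E]
  m23 ⊆ -10111 [E]
  m27 ⊆ 011011 [E]
  m30 ⊆ --1110 [E]
  m34 ⊆ -00010,100-10,1000-0
  m37 ⊆ -00101,1-0101
  m38 ⊆ 1--110,100-10
  m40 ⊆ -01000,1--000,10100-
  m43 ⊆ 1010-1 [E]
  m46 ⊆ --1110,1--110
  m48 ⊆ 1--000,11000-
  m49 ⊆ 110--1,11000-
  m51 ⊆ 110--1 [E]
  m53 ⊆ 1-0101,110--1
  m55 ⊆ -10111,11-11-,110--1
  m56 ⊆ 1--000 [E]
  m62 ⊆ --1110,1--110,11-11-
  m63 ⊆ 11-11- [E]
E = {--1110, -00101, -10111, 00001-, 010100, 011011, 1--000, 1010-1, 11-11-, 110--1}
Petrick residual → 100-10
Cover = cdef' + b'c'de'f + bc'def + a'b'c'd'e + a'bc'de'f' + a'bcd'ef + ad'e'f' + ab'c'ef' + ab'cd'f + abde + abc'f  |cover|=11

11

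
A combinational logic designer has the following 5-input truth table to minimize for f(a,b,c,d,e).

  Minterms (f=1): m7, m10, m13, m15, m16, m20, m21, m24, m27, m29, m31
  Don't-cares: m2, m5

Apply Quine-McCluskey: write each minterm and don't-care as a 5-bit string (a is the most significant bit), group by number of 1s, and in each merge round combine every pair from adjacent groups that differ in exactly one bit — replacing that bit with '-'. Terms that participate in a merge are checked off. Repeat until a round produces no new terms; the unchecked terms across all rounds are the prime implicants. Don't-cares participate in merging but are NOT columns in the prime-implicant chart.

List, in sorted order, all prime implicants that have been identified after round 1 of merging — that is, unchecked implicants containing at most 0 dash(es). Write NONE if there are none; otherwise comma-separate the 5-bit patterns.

NONE

Round 0: 00010✓ 00101✓ 00111✓ 01010✓ 01101✓ 01111✓ 10000✓ 10100✓ 10101✓ 11000✓ 11011✓ 11101✓ 11111✓
Round 1: -0101✓ -1101✓ -1111✓ 0-010 0-101✓ 0-111✓ 001-1✓ 011-1✓ 1-000 1-101✓ 10-00 1010- 11-11 111-1✓
Round 2: --101 -11-1 0-1-1
PIs = {--101, -11-1, 0-010, 0-1-1, 1-000, 10-00, 1010-, 11-11}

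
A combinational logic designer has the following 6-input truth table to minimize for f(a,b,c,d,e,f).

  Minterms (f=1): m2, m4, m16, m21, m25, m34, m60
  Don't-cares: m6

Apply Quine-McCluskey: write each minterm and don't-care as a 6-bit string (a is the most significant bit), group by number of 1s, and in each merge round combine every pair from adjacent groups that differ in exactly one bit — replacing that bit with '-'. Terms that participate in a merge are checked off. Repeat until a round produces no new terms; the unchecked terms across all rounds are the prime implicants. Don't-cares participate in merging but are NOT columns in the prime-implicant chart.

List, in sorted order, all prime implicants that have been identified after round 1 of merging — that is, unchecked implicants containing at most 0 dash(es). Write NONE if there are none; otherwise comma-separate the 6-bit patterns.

[col 0] 000010*, 000100*, 000110*, 010000, 010101, 011001, 100010*, 111100
[col 1] -00010, 000-10, 0001-0
Prime implicants: -00010, 000-10, 0001-0, 010000, 010101, 011001, 111100

010000, 010101, 011001, 111100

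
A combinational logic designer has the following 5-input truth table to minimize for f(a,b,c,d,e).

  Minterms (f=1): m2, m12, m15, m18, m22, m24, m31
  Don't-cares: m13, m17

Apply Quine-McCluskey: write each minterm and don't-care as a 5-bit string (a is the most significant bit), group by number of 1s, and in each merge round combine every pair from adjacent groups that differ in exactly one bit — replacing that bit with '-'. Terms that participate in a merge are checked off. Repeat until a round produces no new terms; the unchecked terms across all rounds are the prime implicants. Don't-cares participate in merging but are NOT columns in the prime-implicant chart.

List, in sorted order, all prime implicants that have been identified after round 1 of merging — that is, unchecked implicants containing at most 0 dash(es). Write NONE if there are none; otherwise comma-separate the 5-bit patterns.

[col 0] 00010*, 01100*, 01101*, 01111*, 10001, 10010*, 10110*, 11000, 11111*
[col 1] -0010, -1111, 011-1, 0110-, 10-10
Prime implicants: -0010, -1111, 011-1, 0110-, 10-10, 10001, 11000

10001, 11000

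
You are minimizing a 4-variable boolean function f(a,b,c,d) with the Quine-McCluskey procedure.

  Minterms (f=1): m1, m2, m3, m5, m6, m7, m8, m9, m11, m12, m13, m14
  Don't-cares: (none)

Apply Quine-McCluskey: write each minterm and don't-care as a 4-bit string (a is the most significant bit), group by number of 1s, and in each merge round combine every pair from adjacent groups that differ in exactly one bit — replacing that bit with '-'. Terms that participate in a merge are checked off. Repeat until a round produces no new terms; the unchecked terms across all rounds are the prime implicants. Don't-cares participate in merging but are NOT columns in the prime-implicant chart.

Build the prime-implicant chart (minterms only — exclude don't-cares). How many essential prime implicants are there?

3

Round 0: 0001✓ 0010✓ 0011✓ 0101✓ 0110✓ 0111✓ 1000✓ 1001✓ 1011✓ 1100✓ 1101✓ 1110✓
Round 1: -001✓ -011✓ -101✓ -110 0-01✓ 0-10✓ 0-11✓ 00-1✓ 001-✓ 01-1✓ 011-✓ 1-00✓ 1-01✓ 10-1✓ 100-✓ 11-0 110-✓
Round 2: --01 -0-1 0--1 0-1- 1-0-
PIs = {--01, -0-1, -110, 0--1, 0-1-, 1-0-, 11-0}
Coverage chart:
  m1: --01,-0-1,0--1
  m2: 0-1- ←essential
  m3: -0-1,0--1,0-1-
  m5: --01,0--1
  m6: -110,0-1-
  m7: 0--1,0-1-
  m8: 1-0- ←essential
  m9: --01,-0-1,1-0-
  m11: -0-1 ←essential
  m12: 1-0-,11-0
  m13: --01,1-0-
  m14: -110,11-0
Essential: -0-1, 0-1-, 1-0-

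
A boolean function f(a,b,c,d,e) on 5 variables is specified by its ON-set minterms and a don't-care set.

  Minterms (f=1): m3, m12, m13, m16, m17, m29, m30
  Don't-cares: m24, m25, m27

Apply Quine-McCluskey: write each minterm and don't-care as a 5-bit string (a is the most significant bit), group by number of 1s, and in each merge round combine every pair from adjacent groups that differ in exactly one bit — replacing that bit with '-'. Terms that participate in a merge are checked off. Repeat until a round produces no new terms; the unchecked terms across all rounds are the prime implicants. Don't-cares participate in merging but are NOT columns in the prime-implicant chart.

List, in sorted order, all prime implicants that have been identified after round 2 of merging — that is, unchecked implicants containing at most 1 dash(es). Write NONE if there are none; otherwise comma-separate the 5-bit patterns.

[col 0] 00011, 01100*, 01101*, 10000*, 10001*, 11000*, 11001*, 11011*, 11101*, 11110
[col 1] -1101, 0110-, 1-000*, 1-001*, 1000-*, 11-01, 110-1, 1100-*
[col 2] 1-00-
Prime implicants: -1101, 00011, 0110-, 1-00-, 11-01, 110-1, 11110

-1101, 00011, 0110-, 11-01, 110-1, 11110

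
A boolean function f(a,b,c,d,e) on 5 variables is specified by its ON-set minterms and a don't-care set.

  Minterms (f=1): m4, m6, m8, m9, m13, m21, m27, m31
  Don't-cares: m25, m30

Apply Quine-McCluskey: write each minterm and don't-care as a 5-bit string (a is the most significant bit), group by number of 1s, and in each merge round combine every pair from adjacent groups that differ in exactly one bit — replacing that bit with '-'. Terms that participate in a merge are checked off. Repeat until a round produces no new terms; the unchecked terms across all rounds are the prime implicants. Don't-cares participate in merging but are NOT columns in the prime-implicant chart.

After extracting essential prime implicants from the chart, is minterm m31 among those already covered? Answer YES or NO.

NO

[col 0] 00100*, 00110*, 01000*, 01001*, 01101*, 10101, 11001*, 11011*, 11110*, 11111*
[col 1] -1001, 001-0, 01-01, 0100-, 11-11, 110-1, 1111-
Prime implicants: -1001, 001-0, 01-01, 0100-, 10101, 11-11, 110-1, 1111-
PI chart (minterm → PIs covering it):
  4 | 001-0  (sole → essential)
  6 | 001-0  (sole → essential)
  8 | 0100-  (sole → essential)
  9 | -1001,01-01,0100-
  13 | 01-01  (sole → essential)
  21 | 10101  (sole → essential)
  27 | 11-11,110-1
  31 | 11-11,1111-
Essential prime implicants: 001-0, 01-01, 0100-, 10101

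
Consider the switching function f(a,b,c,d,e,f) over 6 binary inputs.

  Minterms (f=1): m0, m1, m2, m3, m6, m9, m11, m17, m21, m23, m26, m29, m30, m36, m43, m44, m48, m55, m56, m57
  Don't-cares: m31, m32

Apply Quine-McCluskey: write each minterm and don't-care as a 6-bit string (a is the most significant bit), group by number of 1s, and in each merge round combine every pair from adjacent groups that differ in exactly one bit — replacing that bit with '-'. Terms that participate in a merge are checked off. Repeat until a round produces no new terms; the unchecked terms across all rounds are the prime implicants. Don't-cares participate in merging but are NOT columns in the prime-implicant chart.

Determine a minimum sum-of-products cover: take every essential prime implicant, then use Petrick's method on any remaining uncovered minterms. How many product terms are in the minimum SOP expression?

[col 0] 000000*, 000001*, 000010*, 000011*, 000110*, 001001*, 001011*, 010001*, 010101*, 010111*, 011010*, 011101*, 011110*, 011111*, 100000*, 100100*, 101011*, 101100*, 110000*, 110111*, 111000*, 111001*
[col 1] -00000, -01011, -10111, 0-0001, 00-001*, 00-011*, 000-10, 0000-0*, 0000-1*, 00000-*, 00001-*, 0010-1*, 01-101*, 01-111*, 010-01, 0101-1*, 011-10, 0111-1*, 01111-, 1-0000, 10-100, 100-00, 11-000, 11100-
[col 2] 00-0-1, 0000--, 01-1-1
Prime implicants: -00000, -01011, -10111, 0-0001, 00-0-1, 000-10, 0000--, 01-1-1, 010-01, 011-10, 01111-, 1-0000, 10-100, 100-00, 11-000, 11100-
PI chart (minterm → PIs covering it):
  0 | -00000,0000--
  1 | 0-0001,00-0-1,0000--
  2 | 000-10,0000--
  3 | 00-0-1,0000--
  6 | 000-10  (sole → essential)
  9 | 00-0-1  (sole → essential)
  11 | -01011,00-0-1
  17 | 0-0001,010-01
  21 | 01-1-1,010-01
  23 | -10111,01-1-1
  26 | 011-10  (sole → essential)
  29 | 01-1-1  (sole → essential)
  30 | 011-10,01111-
  36 | 10-100,100-00
  43 | -01011  (sole → essential)
  44 | 10-100  (sole → essential)
  48 | 1-0000,11-000
  55 | -10111  (sole → essential)
  56 | 11-000,11100-
  57 | 11100-  (sole → essential)
Essential prime implicants: -01011, -10111, 00-0-1, 000-10, 01-1-1, 011-10, 10-100, 11100-
Petrick residual → -00000, 0-0001, 1-0000
Minimum SOP uses 11 PIs: b'c'd'e'f' + b'cd'ef + bc'def + a'c'd'e'f + a'b'd'f + a'b'c'ef' + a'bdf + a'bcef' + ac'd'e'f' + ab'de'f' + abcd'e'

11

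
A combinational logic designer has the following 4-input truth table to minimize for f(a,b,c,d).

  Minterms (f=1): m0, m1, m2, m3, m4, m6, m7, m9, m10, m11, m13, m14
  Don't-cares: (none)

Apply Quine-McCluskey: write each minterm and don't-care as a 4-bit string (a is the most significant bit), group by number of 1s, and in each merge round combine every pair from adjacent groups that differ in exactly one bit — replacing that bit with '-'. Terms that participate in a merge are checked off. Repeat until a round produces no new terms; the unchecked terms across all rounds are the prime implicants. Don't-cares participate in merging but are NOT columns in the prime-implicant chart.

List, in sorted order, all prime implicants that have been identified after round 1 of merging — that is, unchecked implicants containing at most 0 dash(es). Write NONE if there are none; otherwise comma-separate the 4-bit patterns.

NONE

[col 0] 0000*, 0001*, 0010*, 0011*, 0100*, 0110*, 0111*, 1001*, 1010*, 1011*, 1101*, 1110*
[col 1] -001*, -010*, -011*, -110*, 0-00*, 0-10*, 0-11*, 00-0*, 00-1*, 000-*, 001-*, 01-0*, 011-*, 1-01, 1-10*, 10-1*, 101-*
[col 2] --10, -0-1, -01-, 0--0, 0-1-, 00--
Prime implicants: --10, -0-1, -01-, 0--0, 0-1-, 00--, 1-01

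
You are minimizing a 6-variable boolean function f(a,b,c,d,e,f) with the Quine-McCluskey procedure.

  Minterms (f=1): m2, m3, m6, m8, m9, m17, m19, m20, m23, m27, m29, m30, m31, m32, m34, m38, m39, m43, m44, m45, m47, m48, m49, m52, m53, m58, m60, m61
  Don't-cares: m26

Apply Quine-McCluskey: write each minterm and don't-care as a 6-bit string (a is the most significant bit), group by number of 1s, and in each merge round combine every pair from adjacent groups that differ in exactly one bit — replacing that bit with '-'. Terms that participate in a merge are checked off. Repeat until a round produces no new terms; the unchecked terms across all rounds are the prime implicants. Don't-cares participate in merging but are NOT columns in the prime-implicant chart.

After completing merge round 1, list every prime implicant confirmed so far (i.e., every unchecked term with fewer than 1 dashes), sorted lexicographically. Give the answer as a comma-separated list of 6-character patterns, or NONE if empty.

[col 0] 000010*, 000011*, 000110*, 001000*, 001001*, 010001*, 010011*, 010100*, 010111*, 011010*, 011011*, 011101*, 011110*, 011111*, 100000*, 100010*, 100110*, 100111*, 101011*, 101100*, 101101*, 101111*, 110000*, 110001*, 110100*, 110101*, 111010*, 111100*, 111101*
[col 1] -00010*, -00110*, -10001, -10100, -11010, -11101, 0-0011, 000-10*, 00001-, 00100-, 01-011*, 01-111*, 010-11*, 0100-1, 011-10*, 011-11*, 01101-*, 0111-1, 01111-*, 1-0000, 1-1100*, 1-1101*, 10-111, 100-10*, 1000-0, 10011-, 101-11, 1011-1, 10110-*, 11-100*, 11-101*, 110-00*, 110-01*, 11000-*, 11010-*, 11110-*
[col 2] -00-10, 01--11, 011-1-, 1-110-, 11-10-, 110-0-
Prime implicants: -00-10, -10001, -10100, -11010, -11101, 0-0011, 00001-, 00100-, 01--11, 0100-1, 011-1-, 0111-1, 1-0000, 1-110-, 10-111, 1000-0, 10011-, 101-11, 1011-1, 11-10-, 110-0-

NONE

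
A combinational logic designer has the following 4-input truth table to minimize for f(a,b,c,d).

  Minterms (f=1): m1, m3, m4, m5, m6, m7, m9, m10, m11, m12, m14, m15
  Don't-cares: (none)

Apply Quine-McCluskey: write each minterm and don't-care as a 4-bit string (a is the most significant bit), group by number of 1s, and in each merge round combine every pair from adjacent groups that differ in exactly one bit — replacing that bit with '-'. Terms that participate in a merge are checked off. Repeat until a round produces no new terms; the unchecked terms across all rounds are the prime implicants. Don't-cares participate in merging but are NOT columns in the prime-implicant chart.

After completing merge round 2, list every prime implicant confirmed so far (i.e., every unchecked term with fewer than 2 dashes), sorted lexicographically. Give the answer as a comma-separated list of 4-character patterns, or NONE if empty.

Round 0: 0001✓ 0011✓ 0100✓ 0101✓ 0110✓ 0111✓ 1001✓ 1010✓ 1011✓ 1100✓ 1110✓ 1111✓
Round 1: -001✓ -011✓ -100✓ -110✓ -111✓ 0-01✓ 0-11✓ 00-1✓ 01-0✓ 01-1✓ 010-✓ 011-✓ 1-10✓ 1-11✓ 10-1✓ 101-✓ 11-0✓ 111-✓
Round 2: --11 -0-1 -1-0 -11- 0--1 01-- 1-1-
PIs = {--11, -0-1, -1-0, -11-, 0--1, 01--, 1-1-}

NONE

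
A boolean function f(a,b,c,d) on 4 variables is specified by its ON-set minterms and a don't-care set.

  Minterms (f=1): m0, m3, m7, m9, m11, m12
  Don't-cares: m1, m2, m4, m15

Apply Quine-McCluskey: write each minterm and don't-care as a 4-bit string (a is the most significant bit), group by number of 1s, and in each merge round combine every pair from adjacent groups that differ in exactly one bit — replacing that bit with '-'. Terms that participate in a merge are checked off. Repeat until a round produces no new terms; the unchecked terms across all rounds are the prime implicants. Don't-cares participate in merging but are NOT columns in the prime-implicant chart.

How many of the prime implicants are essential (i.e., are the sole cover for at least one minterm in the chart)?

3

Round 0: 0000✓ 0001✓ 0010✓ 0011✓ 0100✓ 0111✓ 1001✓ 1011✓ 1100✓ 1111✓
Round 1: -001✓ -011✓ -100 -111✓ 0-00 0-11✓ 00-0✓ 00-1✓ 000-✓ 001-✓ 1-11✓ 10-1✓
Round 2: --11 -0-1 00--
PIs = {--11, -0-1, -100, 0-00, 00--}
Coverage chart:
  m0: 0-00,00--
  m3: --11,-0-1,00--
  m7: --11 ←essential
  m9: -0-1 ←essential
  m11: --11,-0-1
  m12: -100 ←essential
Essential: --11, -0-1, -100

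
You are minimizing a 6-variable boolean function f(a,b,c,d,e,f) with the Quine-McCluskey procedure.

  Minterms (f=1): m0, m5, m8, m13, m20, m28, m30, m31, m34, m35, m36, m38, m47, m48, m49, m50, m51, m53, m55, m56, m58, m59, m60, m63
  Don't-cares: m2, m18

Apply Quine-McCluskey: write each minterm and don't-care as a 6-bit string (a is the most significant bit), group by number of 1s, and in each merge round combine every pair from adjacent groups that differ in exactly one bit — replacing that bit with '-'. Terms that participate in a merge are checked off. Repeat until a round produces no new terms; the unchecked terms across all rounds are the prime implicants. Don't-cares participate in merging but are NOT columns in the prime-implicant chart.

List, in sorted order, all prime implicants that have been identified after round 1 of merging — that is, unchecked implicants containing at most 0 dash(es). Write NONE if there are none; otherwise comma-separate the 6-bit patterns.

size-2^0 implicants → 000000(✓)  000010(✓)  000101(✓)  001000(✓)  001101(✓)  010010(✓)  010100(✓)  011100(✓)  011110(✓)  011111(✓)  100010(✓)  100011(✓)  100100(✓)  100110(✓)  101111(✓)  110000(✓)  110001(✓)  110010(✓)  110011(✓)  110101(✓)  110111(✓)  111000(✓)  111010(✓)  111011(✓)  111100(✓)  111111(✓)
size-2^1 implicants → -00010(✓)  -10010(✓)  -11100  -11111  0-0010(✓)  00-000  00-101  0000-0  01-100  0111-0  01111-  1-0010(✓)  1-0011(✓)  1-1111  100-10  10001-(✓)  1001-0  11-000(✓)  11-010(✓)  11-011(✓)  11-111(✓)  110-01(✓)  110-11(✓)  1100-0(✓)  1100-1(✓)  11000-(✓)  11001-(✓)  1101-1(✓)  111-00  111-11(✓)  1110-0(✓)  11101-(✓)
size-2^2 implicants → --0010  1-001-  11--11  11-0-0  11-01-  110--1  1100--
Unchecked terms (primes): --0010, -11100, -11111, 00-000, 00-101, 0000-0, 01-100, 0111-0, 01111-, 1-001-, 1-1111, 100-10, 1001-0, 11--11, 11-0-0, 11-01-, 110--1, 1100--, 111-00

NONE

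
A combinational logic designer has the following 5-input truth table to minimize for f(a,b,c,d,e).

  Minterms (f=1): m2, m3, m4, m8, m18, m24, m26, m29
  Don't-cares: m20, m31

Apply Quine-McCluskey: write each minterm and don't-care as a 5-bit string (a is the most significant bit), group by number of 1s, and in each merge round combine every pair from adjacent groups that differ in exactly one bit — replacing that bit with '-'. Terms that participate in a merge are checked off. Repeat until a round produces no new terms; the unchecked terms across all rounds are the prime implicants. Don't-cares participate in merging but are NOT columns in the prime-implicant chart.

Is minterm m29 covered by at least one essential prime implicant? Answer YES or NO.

YES

size-2^0 implicants → 00010(✓)  00011(✓)  00100(✓)  01000(✓)  10010(✓)  10100(✓)  11000(✓)  11010(✓)  11101(✓)  11111(✓)
size-2^1 implicants → -0010  -0100  -1000  0001-  1-010  110-0  111-1
Unchecked terms (primes): -0010, -0100, -1000, 0001-, 1-010, 110-0, 111-1
Minterm coverage:
  m2 ⊆ -0010,0001-
  m3 ⊆ 0001- [E]
  m4 ⊆ -0100 [E]
  m8 ⊆ -1000 [E]
  m18 ⊆ -0010,1-010
  m24 ⊆ -1000,110-0
  m26 ⊆ 1-010,110-0
  m29 ⊆ 111-1 [E]
E = {-0100, -1000, 0001-, 111-1}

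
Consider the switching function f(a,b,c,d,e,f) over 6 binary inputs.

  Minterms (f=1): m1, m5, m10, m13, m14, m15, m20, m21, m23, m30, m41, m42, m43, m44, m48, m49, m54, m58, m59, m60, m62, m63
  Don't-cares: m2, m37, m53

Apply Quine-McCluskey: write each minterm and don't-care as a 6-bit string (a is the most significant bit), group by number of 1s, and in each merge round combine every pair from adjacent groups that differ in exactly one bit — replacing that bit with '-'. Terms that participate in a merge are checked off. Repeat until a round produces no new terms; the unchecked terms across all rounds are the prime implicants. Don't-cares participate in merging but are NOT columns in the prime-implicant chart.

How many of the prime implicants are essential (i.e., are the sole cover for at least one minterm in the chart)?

8

Round 0: 000001✓ 000010✓ 000101✓ 001010✓ 001101✓ 001110✓ 001111✓ 010100✓ 010101✓ 010111✓ 011110✓ 100101✓ 101001✓ 101010✓ 101011✓ 101100✓ 110000✓ 110001✓ 110101✓ 110110✓ 111010✓ 111011✓ 111100✓ 111110✓ 111111✓
Round 1: -00101✓ -01010 -10101✓ -11110 0-0101✓ 0-1110 00-010 00-101 000-01 001-10 0011-1 00111- 0101-1 01010- 1-0101✓ 1-1010✓ 1-1011✓ 1-1100 1010-1 10101-✓ 11-110 110-01 11000- 111-10✓ 111-11✓ 11101-✓ 1111-0 11111-✓
Round 2: --0101 1-101- 111-1-
PIs = {--0101, -01010, -11110, 0-1110, 00-010, 00-101, 000-01, 001-10, 0011-1, 00111-, 0101-1, 01010-, 1-101-, 1-1100, 1010-1, 11-110, 110-01, 11000-, 111-1-, 1111-0}
Coverage chart:
  m1: 000-01 ←essential
  m5: --0101,00-101,000-01
  m10: -01010,00-010,001-10
  m13: 00-101,0011-1
  m14: 0-1110,001-10,00111-
  m15: 0011-1,00111-
  m20: 01010- ←essential
  m21: --0101,0101-1,01010-
  m23: 0101-1 ←essential
  m30: -11110,0-1110
  m41: 1010-1 ←essential
  m42: -01010,1-101-
  m43: 1-101-,1010-1
  m44: 1-1100 ←essential
  m48: 11000- ←essential
  m49: 110-01,11000-
  m54: 11-110 ←essential
  m58: 1-101-,111-1-
  m59: 1-101-,111-1-
  m60: 1-1100,1111-0
  m62: -11110,11-110,111-1-,1111-0
  m63: 111-1- ←essential
Essential: 000-01, 0101-1, 01010-, 1-1100, 1010-1, 11-110, 11000-, 111-1-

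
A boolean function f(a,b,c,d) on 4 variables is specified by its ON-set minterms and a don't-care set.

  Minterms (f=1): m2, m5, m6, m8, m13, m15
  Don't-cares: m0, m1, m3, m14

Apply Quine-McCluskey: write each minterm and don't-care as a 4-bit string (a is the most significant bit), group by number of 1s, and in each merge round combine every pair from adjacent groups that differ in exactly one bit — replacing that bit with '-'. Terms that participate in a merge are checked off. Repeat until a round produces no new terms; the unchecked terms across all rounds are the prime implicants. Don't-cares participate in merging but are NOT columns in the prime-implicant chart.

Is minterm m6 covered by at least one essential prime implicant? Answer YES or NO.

Round 0: 0000✓ 0001✓ 0010✓ 0011✓ 0101✓ 0110✓ 1000✓ 1101✓ 1110✓ 1111✓
Round 1: -000 -101 -110 0-01 0-10 00-0✓ 00-1✓ 000-✓ 001-✓ 11-1 111-
Round 2: 00--
PIs = {-000, -101, -110, 0-01, 0-10, 00--, 11-1, 111-}
Coverage chart:
  m2: 0-10,00--
  m5: -101,0-01
  m6: -110,0-10
  m8: -000 ←essential
  m13: -101,11-1
  m15: 11-1,111-
Essential: -000

NO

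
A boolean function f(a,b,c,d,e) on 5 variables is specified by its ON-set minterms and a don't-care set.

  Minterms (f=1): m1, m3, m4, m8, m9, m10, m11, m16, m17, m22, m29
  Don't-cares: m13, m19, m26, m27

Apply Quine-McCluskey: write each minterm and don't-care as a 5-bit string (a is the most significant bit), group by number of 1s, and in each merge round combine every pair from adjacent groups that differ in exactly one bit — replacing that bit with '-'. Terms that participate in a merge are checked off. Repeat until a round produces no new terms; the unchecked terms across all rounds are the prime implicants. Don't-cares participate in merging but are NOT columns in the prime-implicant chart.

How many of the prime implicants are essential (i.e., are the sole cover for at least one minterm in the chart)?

5

Round 0: 00001✓ 00011✓ 00100 01000✓ 01001✓ 01010✓ 01011✓ 01101✓ 10000✓ 10001✓ 10011✓ 10110 11010✓ 11011✓ 11101✓
Round 1: -0001✓ -0011✓ -1010✓ -1011✓ -1101 0-001✓ 0-011✓ 000-1✓ 01-01 010-0✓ 010-1✓ 0100-✓ 0101-✓ 1-011✓ 100-1✓ 1000- 1101-✓
Round 2: --011 -00-1 -101- 0-0-1 010--
PIs = {--011, -00-1, -101-, -1101, 0-0-1, 00100, 01-01, 010--, 1000-, 10110}
Coverage chart:
  m1: -00-1,0-0-1
  m3: --011,-00-1,0-0-1
  m4: 00100 ←essential
  m8: 010-- ←essential
  m9: 0-0-1,01-01,010--
  m10: -101-,010--
  m11: --011,-101-,0-0-1,010--
  m16: 1000- ←essential
  m17: -00-1,1000-
  m22: 10110 ←essential
  m29: -1101 ←essential
Essential: -1101, 00100, 010--, 1000-, 10110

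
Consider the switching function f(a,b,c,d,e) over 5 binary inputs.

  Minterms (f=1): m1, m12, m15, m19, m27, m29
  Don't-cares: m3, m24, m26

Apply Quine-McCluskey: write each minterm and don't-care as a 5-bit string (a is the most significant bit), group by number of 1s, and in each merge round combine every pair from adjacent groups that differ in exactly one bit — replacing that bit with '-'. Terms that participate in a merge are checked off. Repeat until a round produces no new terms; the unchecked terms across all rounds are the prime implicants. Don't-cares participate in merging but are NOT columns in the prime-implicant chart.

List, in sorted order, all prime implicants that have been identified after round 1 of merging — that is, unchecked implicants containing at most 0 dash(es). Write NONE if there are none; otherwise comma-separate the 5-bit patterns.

01100, 01111, 11101

Round 0: 00001✓ 00011✓ 01100 01111 10011✓ 11000✓ 11010✓ 11011✓ 11101
Round 1: -0011 000-1 1-011 110-0 1101-
PIs = {-0011, 000-1, 01100, 01111, 1-011, 110-0, 1101-, 11101}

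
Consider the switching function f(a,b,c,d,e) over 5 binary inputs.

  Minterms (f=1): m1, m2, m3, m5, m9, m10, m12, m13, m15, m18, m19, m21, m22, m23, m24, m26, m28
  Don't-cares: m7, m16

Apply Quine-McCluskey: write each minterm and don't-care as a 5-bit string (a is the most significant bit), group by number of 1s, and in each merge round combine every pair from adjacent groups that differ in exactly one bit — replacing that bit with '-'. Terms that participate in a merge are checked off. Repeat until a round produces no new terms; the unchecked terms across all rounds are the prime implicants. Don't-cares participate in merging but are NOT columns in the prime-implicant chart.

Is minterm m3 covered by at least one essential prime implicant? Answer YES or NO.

size-2^0 implicants → 00001(✓)  00010(✓)  00011(✓)  00101(✓)  00111(✓)  01001(✓)  01010(✓)  01100(✓)  01101(✓)  01111(✓)  10000(✓)  10010(✓)  10011(✓)  10101(✓)  10110(✓)  10111(✓)  11000(✓)  11010(✓)  11100(✓)
size-2^1 implicants → -0010(✓)  -0011(✓)  -0101(✓)  -0111(✓)  -1010(✓)  -1100  0-001(✓)  0-010(✓)  0-101(✓)  0-111(✓)  00-01(✓)  00-11(✓)  000-1(✓)  0001-(✓)  001-1(✓)  01-01(✓)  011-1(✓)  0110-  1-000(✓)  1-010(✓)  10-10(✓)  10-11(✓)  100-0(✓)  1001-(✓)  101-1(✓)  1011-(✓)  11-00  110-0(✓)
size-2^2 implicants → --010  -0-11  -001-  -01-1  0--01  0-1-1  00--1  1-0-0  10-1-
Unchecked terms (primes): --010, -0-11, -001-, -01-1, -1100, 0--01, 0-1-1, 00--1, 0110-, 1-0-0, 10-1-, 11-00
Minterm coverage:
  m1 ⊆ 0--01,00--1
  m2 ⊆ --010,-001-
  m3 ⊆ -0-11,-001-,00--1
  m5 ⊆ -01-1,0--01,0-1-1,00--1
  m9 ⊆ 0--01 [E]
  m10 ⊆ --010 [E]
  m12 ⊆ -1100,0110-
  m13 ⊆ 0--01,0-1-1,0110-
  m15 ⊆ 0-1-1 [E]
  m18 ⊆ --010,-001-,1-0-0,10-1-
  m19 ⊆ -0-11,-001-,10-1-
  m21 ⊆ -01-1 [E]
  m22 ⊆ 10-1- [E]
  m23 ⊆ -0-11,-01-1,10-1-
  m24 ⊆ 1-0-0,11-00
  m26 ⊆ --010,1-0-0
  m28 ⊆ -1100,11-00
E = {--010, -01-1, 0--01, 0-1-1, 10-1-}

NO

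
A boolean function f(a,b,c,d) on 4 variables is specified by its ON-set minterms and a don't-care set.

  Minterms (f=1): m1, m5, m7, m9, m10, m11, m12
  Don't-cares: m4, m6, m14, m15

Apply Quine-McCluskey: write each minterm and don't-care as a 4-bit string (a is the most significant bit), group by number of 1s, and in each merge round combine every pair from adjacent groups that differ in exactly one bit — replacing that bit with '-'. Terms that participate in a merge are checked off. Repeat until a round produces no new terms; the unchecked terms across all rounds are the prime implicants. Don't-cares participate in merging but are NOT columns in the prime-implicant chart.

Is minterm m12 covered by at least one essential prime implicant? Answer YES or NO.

YES

Round 0: 0001✓ 0100✓ 0101✓ 0110✓ 0111✓ 1001✓ 1010✓ 1011✓ 1100✓ 1110✓ 1111✓
Round 1: -001 -100✓ -110✓ -111✓ 0-01 01-0✓ 01-1✓ 010-✓ 011-✓ 1-10✓ 1-11✓ 10-1 101-✓ 11-0✓ 111-✓
Round 2: -1-0 -11- 01-- 1-1-
PIs = {-001, -1-0, -11-, 0-01, 01--, 1-1-, 10-1}
Coverage chart:
  m1: -001,0-01
  m5: 0-01,01--
  m7: -11-,01--
  m9: -001,10-1
  m10: 1-1- ←essential
  m11: 1-1-,10-1
  m12: -1-0 ←essential
Essential: -1-0, 1-1-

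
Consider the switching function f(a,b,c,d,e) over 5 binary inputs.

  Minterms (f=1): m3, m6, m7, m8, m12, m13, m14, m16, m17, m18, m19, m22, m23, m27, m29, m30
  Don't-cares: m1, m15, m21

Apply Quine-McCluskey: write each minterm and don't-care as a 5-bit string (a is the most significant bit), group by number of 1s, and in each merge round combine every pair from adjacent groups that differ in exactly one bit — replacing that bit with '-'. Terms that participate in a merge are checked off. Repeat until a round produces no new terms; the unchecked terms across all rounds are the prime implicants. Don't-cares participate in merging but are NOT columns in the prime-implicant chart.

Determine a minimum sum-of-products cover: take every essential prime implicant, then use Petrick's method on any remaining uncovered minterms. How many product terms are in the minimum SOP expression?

6

size-2^0 implicants → 00001(✓)  00011(✓)  00110(✓)  00111(✓)  01000(✓)  01100(✓)  01101(✓)  01110(✓)  01111(✓)  10000(✓)  10001(✓)  10010(✓)  10011(✓)  10101(✓)  10110(✓)  10111(✓)  11011(✓)  11101(✓)  11110(✓)
size-2^1 implicants → -0001(✓)  -0011(✓)  -0110(✓)  -0111(✓)  -1101  -1110(✓)  0-110(✓)  0-111(✓)  00-11(✓)  000-1(✓)  0011-(✓)  01-00  011-0(✓)  011-1(✓)  0110-(✓)  0111-(✓)  1-011  1-101  1-110(✓)  10-01(✓)  10-10(✓)  10-11(✓)  100-0(✓)  100-1(✓)  1000-(✓)  1001-(✓)  101-1(✓)  1011-(✓)
size-2^2 implicants → --110  -0-11  -00-1  -011-  0-11-  011--  10--1  10-1-  100--
Unchecked terms (primes): --110, -0-11, -00-1, -011-, -1101, 0-11-, 01-00, 011--, 1-011, 1-101, 10--1, 10-1-, 100--
Minterm coverage:
  m3 ⊆ -0-11,-00-1
  m6 ⊆ --110,-011-,0-11-
  m7 ⊆ -0-11,-011-,0-11-
  m8 ⊆ 01-00 [E]
  m12 ⊆ 01-00,011--
  m13 ⊆ -1101,011--
  m14 ⊆ --110,0-11-,011--
  m16 ⊆ 100-- [E]
  m17 ⊆ -00-1,10--1,100--
  m18 ⊆ 10-1-,100--
  m19 ⊆ -0-11,-00-1,1-011,10--1,10-1-,100--
  m22 ⊆ --110,-011-,10-1-
  m23 ⊆ -0-11,-011-,10--1,10-1-
  m27 ⊆ 1-011 [E]
  m29 ⊆ -1101,1-101
  m30 ⊆ --110 [E]
E = {--110, 01-00, 1-011, 100--}
Petrick residual → -0-11, -1101
Cover = cde' + b'de + bcd'e + a'bd'e' + ac'de + ab'c'  |cover|=6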